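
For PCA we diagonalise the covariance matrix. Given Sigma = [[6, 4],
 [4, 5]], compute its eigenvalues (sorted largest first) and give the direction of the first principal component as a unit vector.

Step 1 — characteristic polynomial of 2×2 Sigma:
  det(Sigma - λI) = λ² - trace · λ + det = 0.
  trace = 6 + 5 = 11, det = 6·5 - (4)² = 14.
Step 2 — discriminant:
  Δ = trace² - 4·det = 121 - 56 = 65.
Step 3 — eigenvalues:
  λ = (trace ± √Δ)/2 = (11 ± 8.0623)/2,
  λ_1 = 9.5311,  λ_2 = 1.4689.

Step 4 — unit eigenvector for λ_1: solve (Sigma - λ_1 I)v = 0. First row:
  (6 - 9.5311)·v_x + (4)·v_y = 0, i.e. (-3.5311)·v_x + (4)·v_y = 0,
  so v ∝ (b, λ_1 - a) = (4, 3.5311) = u.
  ||u|| = √((4)² + (3.5311)²) = √(28.4689) ≈ 5.3356,
  v_1 = u/||u|| ≈ (0.7497, 0.6618) (||v_1|| = 1).

λ_1 = 9.5311,  λ_2 = 1.4689;  v_1 ≈ (0.7497, 0.6618)


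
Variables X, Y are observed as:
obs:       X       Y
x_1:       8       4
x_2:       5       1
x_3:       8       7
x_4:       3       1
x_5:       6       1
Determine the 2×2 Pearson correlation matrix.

Step 1 — column means:
  mean(X) = (8 + 5 + 8 + 3 + 6) / 5 = 30/5 = 6
  mean(Y) = (4 + 1 + 7 + 1 + 1) / 5 = 14/5 = 2.8

Step 2 — sample variances and covariances s[i,j] = (1/(n-1)) · Σ_k (x_{k,i} - mean_i) · (x_{k,j} - mean_j), with n-1 = 4:
  s[X,X] = ((2)·(2) + (-1)·(-1) + (2)·(2) + (-3)·(-3) + (0)·(0)) / 4 = 18/4 = 4.5
  s[X,Y] = ((2)·(1.2) + (-1)·(-1.8) + (2)·(4.2) + (-3)·(-1.8) + (0)·(-1.8)) / 4 = 18/4 = 4.5
  s[Y,Y] = ((1.2)·(1.2) + (-1.8)·(-1.8) + (4.2)·(4.2) + (-1.8)·(-1.8) + (-1.8)·(-1.8)) / 4 = 28.8/4 = 7.2
  Sample standard deviations s_i = √(s[i,i]):
  s(X) = √(4.5) = 2.1213
  s(Y) = √(7.2) = 2.6833

Step 3 — r_{ij} = s_{ij} / (s_i · s_j):
  r[X,X] = 1 (diagonal).
  r[X,Y] = 4.5 / (2.1213 · 2.6833) = 4.5 / 5.6921 = 0.7906
  r[Y,Y] = 1 (diagonal).

R is symmetric with unit diagonal. Assembling:

R = [[1, 0.7906],
 [0.7906, 1]]


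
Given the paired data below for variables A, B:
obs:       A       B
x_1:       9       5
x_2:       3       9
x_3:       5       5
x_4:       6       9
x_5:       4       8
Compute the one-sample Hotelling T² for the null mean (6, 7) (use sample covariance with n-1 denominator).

Step 1 — sample mean vector:
  mean(A) = (9 + 3 + 5 + 6 + 4) / 5 = 27/5 = 5.4
  mean(B) = (5 + 9 + 5 + 9 + 8) / 5 = 36/5 = 7.2
  x̄ = (5.4, 7.2),  deviation x̄ - mu_0 = (5.4, 7.2) - (6, 7) = (-0.6, 0.2).

Step 2 — sample covariance matrix, S[i,j] = (1/(n-1)) · Σ_k (x_{k,i} - mean_i) · (x_{k,j} - mean_j), divisor n-1 = 4:
  S[A,A] = ((3.6)·(3.6) + (-2.4)·(-2.4) + (-0.4)·(-0.4) + (0.6)·(0.6) + (-1.4)·(-1.4)) / 4 = 21.2/4 = 5.3
  S[A,B] = ((3.6)·(-2.2) + (-2.4)·(1.8) + (-0.4)·(-2.2) + (0.6)·(1.8) + (-1.4)·(0.8)) / 4 = -11.4/4 = -2.85
  S[B,B] = ((-2.2)·(-2.2) + (1.8)·(1.8) + (-2.2)·(-2.2) + (1.8)·(1.8) + (0.8)·(0.8)) / 4 = 16.8/4 = 4.2
  S = [[5.3, -2.85],
 [-2.85, 4.2]].

Step 3 — invert S. det(S) = 5.3·4.2 - (-2.85)² = 14.1375.
  S^{-1} = (1/det) · [[d, -b], [-b, a]] = [[0.2971, 0.2016],
 [0.2016, 0.3749]].

Step 4 — quadratic form (x̄ - mu_0)^T · S^{-1} · (x̄ - mu_0):
  S^{-1} · (x̄ - mu_0) = (-0.1379, -0.046),
  (x̄ - mu_0)^T · [...] = (-0.6)·(-0.1379) + (0.2)·(-0.046) = 0.0736.

Step 5 — scale by n: T² = 5 · 0.0736 = 0.3678.

T² ≈ 0.3678


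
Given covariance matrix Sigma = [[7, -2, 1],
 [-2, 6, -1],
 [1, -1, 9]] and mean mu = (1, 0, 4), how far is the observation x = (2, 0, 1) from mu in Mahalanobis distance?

Step 1 — centre the observation: (x - mu) = (1, 0, -3).

Step 2 — invert Sigma (cofactor / det for 3×3, or solve directly):
  Sigma^{-1} = [[0.1592, 0.0511, -0.012],
 [0.0511, 0.1862, 0.015],
 [-0.012, 0.015, 0.1141]].

Step 3 — form the quadratic (x - mu)^T · Sigma^{-1} · (x - mu):
  Sigma^{-1} · (x - mu) = (0.1952, 0.006, -0.3544).
  (x - mu)^T · [Sigma^{-1} · (x - mu)] = (1)·(0.1952) + (0)·(0.006) + (-3)·(-0.3544) = 1.2583.

Step 4 — take square root: d = √(1.2583) ≈ 1.1217.

d(x, mu) = √(1.2583) ≈ 1.1217


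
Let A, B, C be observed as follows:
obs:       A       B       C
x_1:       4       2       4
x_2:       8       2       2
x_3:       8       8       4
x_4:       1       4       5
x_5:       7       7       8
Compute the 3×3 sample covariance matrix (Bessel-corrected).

Step 1 — column means:
  mean(A) = (4 + 8 + 8 + 1 + 7) / 5 = 28/5 = 5.6
  mean(B) = (2 + 2 + 8 + 4 + 7) / 5 = 23/5 = 4.6
  mean(C) = (4 + 2 + 4 + 5 + 8) / 5 = 23/5 = 4.6

Step 2 — sample covariance S[i,j] = (1/(n-1)) · Σ_k (x_{k,i} - mean_i) · (x_{k,j} - mean_j), with n-1 = 4.
  S[A,A] = ((-1.6)·(-1.6) + (2.4)·(2.4) + (2.4)·(2.4) + (-4.6)·(-4.6) + (1.4)·(1.4)) / 4 = 37.2/4 = 9.3
  S[A,B] = ((-1.6)·(-2.6) + (2.4)·(-2.6) + (2.4)·(3.4) + (-4.6)·(-0.6) + (1.4)·(2.4)) / 4 = 12.2/4 = 3.05
  S[A,C] = ((-1.6)·(-0.6) + (2.4)·(-2.6) + (2.4)·(-0.6) + (-4.6)·(0.4) + (1.4)·(3.4)) / 4 = -3.8/4 = -0.95
  S[B,B] = ((-2.6)·(-2.6) + (-2.6)·(-2.6) + (3.4)·(3.4) + (-0.6)·(-0.6) + (2.4)·(2.4)) / 4 = 31.2/4 = 7.8
  S[B,C] = ((-2.6)·(-0.6) + (-2.6)·(-2.6) + (3.4)·(-0.6) + (-0.6)·(0.4) + (2.4)·(3.4)) / 4 = 14.2/4 = 3.55
  S[C,C] = ((-0.6)·(-0.6) + (-2.6)·(-2.6) + (-0.6)·(-0.6) + (0.4)·(0.4) + (3.4)·(3.4)) / 4 = 19.2/4 = 4.8

S is symmetric (S[j,i] = S[i,j]). Assembling:

S = [[9.3, 3.05, -0.95],
 [3.05, 7.8, 3.55],
 [-0.95, 3.55, 4.8]]


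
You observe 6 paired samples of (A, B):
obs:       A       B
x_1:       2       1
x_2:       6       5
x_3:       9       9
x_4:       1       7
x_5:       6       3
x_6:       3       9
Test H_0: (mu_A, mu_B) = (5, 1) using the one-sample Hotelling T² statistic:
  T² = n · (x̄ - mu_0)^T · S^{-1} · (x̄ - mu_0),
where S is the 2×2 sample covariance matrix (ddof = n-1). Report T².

Step 1 — sample mean vector:
  mean(A) = (2 + 6 + 9 + 1 + 6 + 3) / 6 = 27/6 = 4.5
  mean(B) = (1 + 5 + 9 + 7 + 3 + 9) / 6 = 34/6 = 5.6667
  x̄ = (4.5, 5.6667),  deviation x̄ - mu_0 = (4.5, 5.6667) - (5, 1) = (-0.5, 4.6667).

Step 2 — sample covariance matrix, S[i,j] = (1/(n-1)) · Σ_k (x_{k,i} - mean_i) · (x_{k,j} - mean_j), divisor n-1 = 5:
  S[A,A] = ((-2.5)·(-2.5) + (1.5)·(1.5) + (4.5)·(4.5) + (-3.5)·(-3.5) + (1.5)·(1.5) + (-1.5)·(-1.5)) / 5 = 45.5/5 = 9.1
  S[A,B] = ((-2.5)·(-4.6667) + (1.5)·(-0.6667) + (4.5)·(3.3333) + (-3.5)·(1.3333) + (1.5)·(-2.6667) + (-1.5)·(3.3333)) / 5 = 12/5 = 2.4
  S[B,B] = ((-4.6667)·(-4.6667) + (-0.6667)·(-0.6667) + (3.3333)·(3.3333) + (1.3333)·(1.3333) + (-2.6667)·(-2.6667) + (3.3333)·(3.3333)) / 5 = 53.3333/5 = 10.6667
  S = [[9.1, 2.4],
 [2.4, 10.6667]].

Step 3 — invert S. det(S) = 9.1·10.6667 - (2.4)² = 91.3067.
  S^{-1} = (1/det) · [[d, -b], [-b, a]] = [[0.1168, -0.0263],
 [-0.0263, 0.0997]].

Step 4 — quadratic form (x̄ - mu_0)^T · S^{-1} · (x̄ - mu_0):
  S^{-1} · (x̄ - mu_0) = (-0.1811, 0.4782),
  (x̄ - mu_0)^T · [...] = (-0.5)·(-0.1811) + (4.6667)·(0.4782) = 2.3223.

Step 5 — scale by n: T² = 6 · 2.3223 = 13.934.

T² ≈ 13.934


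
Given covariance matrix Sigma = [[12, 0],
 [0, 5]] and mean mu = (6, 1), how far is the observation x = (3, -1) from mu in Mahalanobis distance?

Step 1 — centre the observation: (x - mu) = (-3, -2).

Step 2 — invert Sigma. det(Sigma) = 12·5 - (0)² = 60.
  Sigma^{-1} = (1/det) · [[d, -b], [-b, a]] = [[0.0833, 0],
 [0, 0.2]].

Step 3 — form the quadratic (x - mu)^T · Sigma^{-1} · (x - mu):
  Sigma^{-1} · (x - mu) = (-0.25, -0.4).
  (x - mu)^T · [Sigma^{-1} · (x - mu)] = (-3)·(-0.25) + (-2)·(-0.4) = 1.55.

Step 4 — take square root: d = √(1.55) ≈ 1.245.

d(x, mu) = √(1.55) ≈ 1.245


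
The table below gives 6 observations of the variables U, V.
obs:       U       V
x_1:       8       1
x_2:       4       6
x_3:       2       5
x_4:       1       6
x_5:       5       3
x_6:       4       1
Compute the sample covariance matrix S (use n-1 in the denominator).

Step 1 — column means:
  mean(U) = (8 + 4 + 2 + 1 + 5 + 4) / 6 = 24/6 = 4
  mean(V) = (1 + 6 + 5 + 6 + 3 + 1) / 6 = 22/6 = 3.6667

Step 2 — sample covariance S[i,j] = (1/(n-1)) · Σ_k (x_{k,i} - mean_i) · (x_{k,j} - mean_j), with n-1 = 5.
  S[U,U] = ((4)·(4) + (0)·(0) + (-2)·(-2) + (-3)·(-3) + (1)·(1) + (0)·(0)) / 5 = 30/5 = 6
  S[U,V] = ((4)·(-2.6667) + (0)·(2.3333) + (-2)·(1.3333) + (-3)·(2.3333) + (1)·(-0.6667) + (0)·(-2.6667)) / 5 = -21/5 = -4.2
  S[V,V] = ((-2.6667)·(-2.6667) + (2.3333)·(2.3333) + (1.3333)·(1.3333) + (2.3333)·(2.3333) + (-0.6667)·(-0.6667) + (-2.6667)·(-2.6667)) / 5 = 27.3333/5 = 5.4667

S is symmetric (S[j,i] = S[i,j]). Assembling:

S = [[6, -4.2],
 [-4.2, 5.4667]]


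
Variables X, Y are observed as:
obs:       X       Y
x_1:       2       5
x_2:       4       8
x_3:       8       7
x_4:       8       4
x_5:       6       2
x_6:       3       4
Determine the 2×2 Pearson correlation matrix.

Step 1 — column means:
  mean(X) = (2 + 4 + 8 + 8 + 6 + 3) / 6 = 31/6 = 5.1667
  mean(Y) = (5 + 8 + 7 + 4 + 2 + 4) / 6 = 30/6 = 5

Step 2 — sample variances and covariances s[i,j] = (1/(n-1)) · Σ_k (x_{k,i} - mean_i) · (x_{k,j} - mean_j), with n-1 = 5:
  s[X,X] = ((-3.1667)·(-3.1667) + (-1.1667)·(-1.1667) + (2.8333)·(2.8333) + (2.8333)·(2.8333) + (0.8333)·(0.8333) + (-2.1667)·(-2.1667)) / 5 = 32.8333/5 = 6.5667
  s[X,Y] = ((-3.1667)·(0) + (-1.1667)·(3) + (2.8333)·(2) + (2.8333)·(-1) + (0.8333)·(-3) + (-2.1667)·(-1)) / 5 = -1/5 = -0.2
  s[Y,Y] = ((0)·(0) + (3)·(3) + (2)·(2) + (-1)·(-1) + (-3)·(-3) + (-1)·(-1)) / 5 = 24/5 = 4.8
  Sample standard deviations s_i = √(s[i,i]):
  s(X) = √(6.5667) = 2.5626
  s(Y) = √(4.8) = 2.1909

Step 3 — r_{ij} = s_{ij} / (s_i · s_j):
  r[X,X] = 1 (diagonal).
  r[X,Y] = -0.2 / (2.5626 · 2.1909) = -0.2 / 5.6143 = -0.0356
  r[Y,Y] = 1 (diagonal).

R is symmetric with unit diagonal. Assembling:

R = [[1, -0.0356],
 [-0.0356, 1]]


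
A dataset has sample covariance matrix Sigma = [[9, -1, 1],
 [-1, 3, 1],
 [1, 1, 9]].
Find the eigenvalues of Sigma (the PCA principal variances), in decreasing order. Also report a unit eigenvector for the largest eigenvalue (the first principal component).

Step 1 — characteristic polynomial p(λ) = det(λI - Sigma) = λ³ - tr·λ² + c_1·λ - det, where tr = trace, c_1 = sum of the principal 2×2 minors, det = det(Sigma):
  tr = 9 + 3 + 9 = 21,
  c_1 = (9·3 - (-1)²) + (9·9 - (1)²) + (3·9 - (1)²) = 26 + 80 + 26 = 132,
  det = 9·(3·9 - (1)²) - (-1)·((-1)·9 - (1)·(1)) + (1)·((-1)·(1) - 3·(1)) = 9·(26) - (-1)·(-10) + (1)·(-4) = 220.
  So p(λ) = λ³ - 21λ² + 132λ - 220.
Step 2 — look for an integer root (rational root theorem: any rational root is an integer divisor of 220). Testing λ = 10:
  p(10) = 1000 - 2100 + 1320 - 220 = 0  ✓
  Dividing out (λ - 10): p(λ) = (λ - 10)(λ² - 11λ + 22).
Step 3 — remaining eigenvalues from the quadratic λ² - 11λ + 22 = 0:
  Δ = 11² - 4·22 = 121 - 88 = 33,  λ = (11 ± √33)/2 = (11 ± 5.7446)/2 ≈ 8.3723 or 2.6277.
  Sorted: λ_1 = 10,  λ_2 = 8.3723,  λ_3 = 2.6277  (check: sum = 21 = tr ✓).

Step 4 — unit eigenvector for λ_1 = 10: v spans the null space of (Sigma - λ_1 I), whose rows are
  r_1 = (-1, -1, 1),  r_2 = (-1, -7, 1),  r_3 = (1, 1, -1).
  v is orthogonal to every row, so take v ∝ r_1 × r_2 = ((-1)·(1) - (1)·(-7), (1)·(-1) - (-1)·(1), (-1)·(-7) - (-1)·(-1)) = (6, 0, 6).
  Rescale (divide by 6): u = (1, 0, 1).
  ||u|| = √((1)² + (0)² + (1)²) = √(2) ≈ 1.4142,  v_1 = u/||u|| ≈ (0.7071, 0, 0.7071) (||v_1|| = 1).

λ_1 = 10,  λ_2 = 8.3723,  λ_3 = 2.6277;  v_1 ≈ (0.7071, 0, 0.7071)


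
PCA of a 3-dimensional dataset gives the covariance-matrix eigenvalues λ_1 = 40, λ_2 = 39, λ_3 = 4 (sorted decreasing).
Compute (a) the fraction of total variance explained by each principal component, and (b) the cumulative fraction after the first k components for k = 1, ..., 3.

Step 1 — total variance = trace(Sigma) = Σ λ_i = 40 + 39 + 4 = 83.

Step 2 — fraction explained by component i = λ_i / Σ λ:
  PC1: 40/83 = 0.4819
  PC2: 39/83 = 0.4699
  PC3: 4/83 = 0.0482

Step 3 — cumulative fraction after k components = (λ_1 + ... + λ_k) / Σ λ:
  k = 1: 40/83 = 0.4819
  k = 2: (40 + 39)/83 = 79/83 = 0.9518
  k = 3: (40 + 39 + 4)/83 = 83/83 = 1

Summary (fraction, with percent):

explained: PC1 0.4819 (48.19%), PC2 0.4699 (46.99%), PC3 0.0482 (4.82%);  cumulative: 0.4819, 0.9518, 1


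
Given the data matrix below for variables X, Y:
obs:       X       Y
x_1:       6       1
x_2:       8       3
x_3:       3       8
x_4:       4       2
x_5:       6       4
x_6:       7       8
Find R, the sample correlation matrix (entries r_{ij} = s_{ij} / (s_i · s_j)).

Step 1 — column means:
  mean(X) = (6 + 8 + 3 + 4 + 6 + 7) / 6 = 34/6 = 5.6667
  mean(Y) = (1 + 3 + 8 + 2 + 4 + 8) / 6 = 26/6 = 4.3333

Step 2 — sample variances and covariances s[i,j] = (1/(n-1)) · Σ_k (x_{k,i} - mean_i) · (x_{k,j} - mean_j), with n-1 = 5:
  s[X,X] = ((0.3333)·(0.3333) + (2.3333)·(2.3333) + (-2.6667)·(-2.6667) + (-1.6667)·(-1.6667) + (0.3333)·(0.3333) + (1.3333)·(1.3333)) / 5 = 17.3333/5 = 3.4667
  s[X,Y] = ((0.3333)·(-3.3333) + (2.3333)·(-1.3333) + (-2.6667)·(3.6667) + (-1.6667)·(-2.3333) + (0.3333)·(-0.3333) + (1.3333)·(3.6667)) / 5 = -5.3333/5 = -1.0667
  s[Y,Y] = ((-3.3333)·(-3.3333) + (-1.3333)·(-1.3333) + (3.6667)·(3.6667) + (-2.3333)·(-2.3333) + (-0.3333)·(-0.3333) + (3.6667)·(3.6667)) / 5 = 45.3333/5 = 9.0667
  Sample standard deviations s_i = √(s[i,i]):
  s(X) = √(3.4667) = 1.8619
  s(Y) = √(9.0667) = 3.0111

Step 3 — r_{ij} = s_{ij} / (s_i · s_j):
  r[X,X] = 1 (diagonal).
  r[X,Y] = -1.0667 / (1.8619 · 3.0111) = -1.0667 / 5.6063 = -0.1903
  r[Y,Y] = 1 (diagonal).

R is symmetric with unit diagonal. Assembling:

R = [[1, -0.1903],
 [-0.1903, 1]]


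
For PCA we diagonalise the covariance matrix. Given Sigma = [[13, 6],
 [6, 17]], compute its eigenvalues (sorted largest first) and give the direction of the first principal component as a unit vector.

Step 1 — characteristic polynomial of 2×2 Sigma:
  det(Sigma - λI) = λ² - trace · λ + det = 0.
  trace = 13 + 17 = 30, det = 13·17 - (6)² = 185.
Step 2 — discriminant:
  Δ = trace² - 4·det = 900 - 740 = 160.
Step 3 — eigenvalues:
  λ = (trace ± √Δ)/2 = (30 ± 12.6491)/2,
  λ_1 = 21.3246,  λ_2 = 8.6754.

Step 4 — unit eigenvector for λ_1: solve (Sigma - λ_1 I)v = 0. First row:
  (13 - 21.3246)·v_x + (6)·v_y = 0, i.e. (-8.3246)·v_x + (6)·v_y = 0,
  so v ∝ (b, λ_1 - a) = (6, 8.3246) = u.
  ||u|| = √((6)² + (8.3246)²) = √(105.2982) ≈ 10.2615,
  v_1 = u/||u|| ≈ (0.5847, 0.8112) (||v_1|| = 1).

λ_1 = 21.3246,  λ_2 = 8.6754;  v_1 ≈ (0.5847, 0.8112)


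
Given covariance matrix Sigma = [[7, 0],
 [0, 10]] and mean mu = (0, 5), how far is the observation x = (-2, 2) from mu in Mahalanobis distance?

Step 1 — centre the observation: (x - mu) = (-2, -3).

Step 2 — invert Sigma. det(Sigma) = 7·10 - (0)² = 70.
  Sigma^{-1} = (1/det) · [[d, -b], [-b, a]] = [[0.1429, 0],
 [0, 0.1]].

Step 3 — form the quadratic (x - mu)^T · Sigma^{-1} · (x - mu):
  Sigma^{-1} · (x - mu) = (-0.2857, -0.3).
  (x - mu)^T · [Sigma^{-1} · (x - mu)] = (-2)·(-0.2857) + (-3)·(-0.3) = 1.4714.

Step 4 — take square root: d = √(1.4714) ≈ 1.213.

d(x, mu) = √(1.4714) ≈ 1.213


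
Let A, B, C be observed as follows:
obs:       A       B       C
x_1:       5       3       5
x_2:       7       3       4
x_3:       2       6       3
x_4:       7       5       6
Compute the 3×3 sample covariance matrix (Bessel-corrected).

Step 1 — column means:
  mean(A) = (5 + 7 + 2 + 7) / 4 = 21/4 = 5.25
  mean(B) = (3 + 3 + 6 + 5) / 4 = 17/4 = 4.25
  mean(C) = (5 + 4 + 3 + 6) / 4 = 18/4 = 4.5

Step 2 — sample covariance S[i,j] = (1/(n-1)) · Σ_k (x_{k,i} - mean_i) · (x_{k,j} - mean_j), with n-1 = 3.
  S[A,A] = ((-0.25)·(-0.25) + (1.75)·(1.75) + (-3.25)·(-3.25) + (1.75)·(1.75)) / 3 = 16.75/3 = 5.5833
  S[A,B] = ((-0.25)·(-1.25) + (1.75)·(-1.25) + (-3.25)·(1.75) + (1.75)·(0.75)) / 3 = -6.25/3 = -2.0833
  S[A,C] = ((-0.25)·(0.5) + (1.75)·(-0.5) + (-3.25)·(-1.5) + (1.75)·(1.5)) / 3 = 6.5/3 = 2.1667
  S[B,B] = ((-1.25)·(-1.25) + (-1.25)·(-1.25) + (1.75)·(1.75) + (0.75)·(0.75)) / 3 = 6.75/3 = 2.25
  S[B,C] = ((-1.25)·(0.5) + (-1.25)·(-0.5) + (1.75)·(-1.5) + (0.75)·(1.5)) / 3 = -1.5/3 = -0.5
  S[C,C] = ((0.5)·(0.5) + (-0.5)·(-0.5) + (-1.5)·(-1.5) + (1.5)·(1.5)) / 3 = 5/3 = 1.6667

S is symmetric (S[j,i] = S[i,j]). Assembling:

S = [[5.5833, -2.0833, 2.1667],
 [-2.0833, 2.25, -0.5],
 [2.1667, -0.5, 1.6667]]


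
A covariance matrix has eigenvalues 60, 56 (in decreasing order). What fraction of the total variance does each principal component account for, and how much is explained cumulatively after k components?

Step 1 — total variance = trace(Sigma) = Σ λ_i = 60 + 56 = 116.

Step 2 — fraction explained by component i = λ_i / Σ λ:
  PC1: 60/116 = 0.5172
  PC2: 56/116 = 0.4828

Step 3 — cumulative fraction after k components = (λ_1 + ... + λ_k) / Σ λ:
  k = 1: 60/116 = 0.5172
  k = 2: (60 + 56)/116 = 116/116 = 1

Summary (fraction, with percent):

explained: PC1 0.5172 (51.72%), PC2 0.4828 (48.28%);  cumulative: 0.5172, 1


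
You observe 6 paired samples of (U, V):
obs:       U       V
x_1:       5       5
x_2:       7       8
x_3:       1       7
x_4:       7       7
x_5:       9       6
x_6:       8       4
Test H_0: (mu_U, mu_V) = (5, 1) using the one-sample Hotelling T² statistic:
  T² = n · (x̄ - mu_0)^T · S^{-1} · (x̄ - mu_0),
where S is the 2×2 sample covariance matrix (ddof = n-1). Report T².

Step 1 — sample mean vector:
  mean(U) = (5 + 7 + 1 + 7 + 9 + 8) / 6 = 37/6 = 6.1667
  mean(V) = (5 + 8 + 7 + 7 + 6 + 4) / 6 = 37/6 = 6.1667
  x̄ = (6.1667, 6.1667),  deviation x̄ - mu_0 = (6.1667, 6.1667) - (5, 1) = (1.1667, 5.1667).

Step 2 — sample covariance matrix, S[i,j] = (1/(n-1)) · Σ_k (x_{k,i} - mean_i) · (x_{k,j} - mean_j), divisor n-1 = 5:
  S[U,U] = ((-1.1667)·(-1.1667) + (0.8333)·(0.8333) + (-5.1667)·(-5.1667) + (0.8333)·(0.8333) + (2.8333)·(2.8333) + (1.8333)·(1.8333)) / 5 = 40.8333/5 = 8.1667
  S[U,V] = ((-1.1667)·(-1.1667) + (0.8333)·(1.8333) + (-5.1667)·(0.8333) + (0.8333)·(0.8333) + (2.8333)·(-0.1667) + (1.8333)·(-2.1667)) / 5 = -5.1667/5 = -1.0333
  S[V,V] = ((-1.1667)·(-1.1667) + (1.8333)·(1.8333) + (0.8333)·(0.8333) + (0.8333)·(0.8333) + (-0.1667)·(-0.1667) + (-2.1667)·(-2.1667)) / 5 = 10.8333/5 = 2.1667
  S = [[8.1667, -1.0333],
 [-1.0333, 2.1667]].

Step 3 — invert S. det(S) = 8.1667·2.1667 - (-1.0333)² = 16.6267.
  S^{-1} = (1/det) · [[d, -b], [-b, a]] = [[0.1303, 0.0621],
 [0.0621, 0.4912]].

Step 4 — quadratic form (x̄ - mu_0)^T · S^{-1} · (x̄ - mu_0):
  S^{-1} · (x̄ - mu_0) = (0.4731, 2.6103),
  (x̄ - mu_0)^T · [...] = (1.1667)·(0.4731) + (5.1667)·(2.6103) = 14.0384.

Step 5 — scale by n: T² = 6 · 14.0384 = 84.2302.

T² ≈ 84.2302


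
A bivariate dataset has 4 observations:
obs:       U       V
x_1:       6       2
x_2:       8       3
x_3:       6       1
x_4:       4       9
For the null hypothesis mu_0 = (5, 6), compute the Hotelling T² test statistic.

Step 1 — sample mean vector:
  mean(U) = (6 + 8 + 6 + 4) / 4 = 24/4 = 6
  mean(V) = (2 + 3 + 1 + 9) / 4 = 15/4 = 3.75
  x̄ = (6, 3.75),  deviation x̄ - mu_0 = (6, 3.75) - (5, 6) = (1, -2.25).

Step 2 — sample covariance matrix, S[i,j] = (1/(n-1)) · Σ_k (x_{k,i} - mean_i) · (x_{k,j} - mean_j), divisor n-1 = 3:
  S[U,U] = ((0)·(0) + (2)·(2) + (0)·(0) + (-2)·(-2)) / 3 = 8/3 = 2.6667
  S[U,V] = ((0)·(-1.75) + (2)·(-0.75) + (0)·(-2.75) + (-2)·(5.25)) / 3 = -12/3 = -4
  S[V,V] = ((-1.75)·(-1.75) + (-0.75)·(-0.75) + (-2.75)·(-2.75) + (5.25)·(5.25)) / 3 = 38.75/3 = 12.9167
  S = [[2.6667, -4],
 [-4, 12.9167]].

Step 3 — invert S. det(S) = 2.6667·12.9167 - (-4)² = 18.4444.
  S^{-1} = (1/det) · [[d, -b], [-b, a]] = [[0.7003, 0.2169],
 [0.2169, 0.1446]].

Step 4 — quadratic form (x̄ - mu_0)^T · S^{-1} · (x̄ - mu_0):
  S^{-1} · (x̄ - mu_0) = (0.2123, -0.1084),
  (x̄ - mu_0)^T · [...] = (1)·(0.2123) + (-2.25)·(-0.1084) = 0.4563.

Step 5 — scale by n: T² = 4 · 0.4563 = 1.8253.

T² ≈ 1.8253


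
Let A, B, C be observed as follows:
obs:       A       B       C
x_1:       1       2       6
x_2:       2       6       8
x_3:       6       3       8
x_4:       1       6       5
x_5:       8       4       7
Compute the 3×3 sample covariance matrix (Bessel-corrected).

Step 1 — column means:
  mean(A) = (1 + 2 + 6 + 1 + 8) / 5 = 18/5 = 3.6
  mean(B) = (2 + 6 + 3 + 6 + 4) / 5 = 21/5 = 4.2
  mean(C) = (6 + 8 + 8 + 5 + 7) / 5 = 34/5 = 6.8

Step 2 — sample covariance S[i,j] = (1/(n-1)) · Σ_k (x_{k,i} - mean_i) · (x_{k,j} - mean_j), with n-1 = 4.
  S[A,A] = ((-2.6)·(-2.6) + (-1.6)·(-1.6) + (2.4)·(2.4) + (-2.6)·(-2.6) + (4.4)·(4.4)) / 4 = 41.2/4 = 10.3
  S[A,B] = ((-2.6)·(-2.2) + (-1.6)·(1.8) + (2.4)·(-1.2) + (-2.6)·(1.8) + (4.4)·(-0.2)) / 4 = -5.6/4 = -1.4
  S[A,C] = ((-2.6)·(-0.8) + (-1.6)·(1.2) + (2.4)·(1.2) + (-2.6)·(-1.8) + (4.4)·(0.2)) / 4 = 8.6/4 = 2.15
  S[B,B] = ((-2.2)·(-2.2) + (1.8)·(1.8) + (-1.2)·(-1.2) + (1.8)·(1.8) + (-0.2)·(-0.2)) / 4 = 12.8/4 = 3.2
  S[B,C] = ((-2.2)·(-0.8) + (1.8)·(1.2) + (-1.2)·(1.2) + (1.8)·(-1.8) + (-0.2)·(0.2)) / 4 = -0.8/4 = -0.2
  S[C,C] = ((-0.8)·(-0.8) + (1.2)·(1.2) + (1.2)·(1.2) + (-1.8)·(-1.8) + (0.2)·(0.2)) / 4 = 6.8/4 = 1.7

S is symmetric (S[j,i] = S[i,j]). Assembling:

S = [[10.3, -1.4, 2.15],
 [-1.4, 3.2, -0.2],
 [2.15, -0.2, 1.7]]


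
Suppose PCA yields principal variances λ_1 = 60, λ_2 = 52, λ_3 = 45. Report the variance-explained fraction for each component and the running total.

Step 1 — total variance = trace(Sigma) = Σ λ_i = 60 + 52 + 45 = 157.

Step 2 — fraction explained by component i = λ_i / Σ λ:
  PC1: 60/157 = 0.3822
  PC2: 52/157 = 0.3312
  PC3: 45/157 = 0.2866

Step 3 — cumulative fraction after k components = (λ_1 + ... + λ_k) / Σ λ:
  k = 1: 60/157 = 0.3822
  k = 2: (60 + 52)/157 = 112/157 = 0.7134
  k = 3: (60 + 52 + 45)/157 = 157/157 = 1

Summary (fraction, with percent):

explained: PC1 0.3822 (38.22%), PC2 0.3312 (33.12%), PC3 0.2866 (28.66%);  cumulative: 0.3822, 0.7134, 1


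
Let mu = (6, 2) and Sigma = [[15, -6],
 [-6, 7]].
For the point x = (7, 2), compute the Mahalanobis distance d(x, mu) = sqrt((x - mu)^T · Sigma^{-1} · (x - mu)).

Step 1 — centre the observation: (x - mu) = (1, 0).

Step 2 — invert Sigma. det(Sigma) = 15·7 - (-6)² = 69.
  Sigma^{-1} = (1/det) · [[d, -b], [-b, a]] = [[0.1014, 0.087],
 [0.087, 0.2174]].

Step 3 — form the quadratic (x - mu)^T · Sigma^{-1} · (x - mu):
  Sigma^{-1} · (x - mu) = (0.1014, 0.087).
  (x - mu)^T · [Sigma^{-1} · (x - mu)] = (1)·(0.1014) + (0)·(0.087) = 0.1014.

Step 4 — take square root: d = √(0.1014) ≈ 0.3185.

d(x, mu) = √(0.1014) ≈ 0.3185


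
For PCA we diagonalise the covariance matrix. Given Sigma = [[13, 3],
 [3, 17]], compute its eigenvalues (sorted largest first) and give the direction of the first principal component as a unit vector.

Step 1 — characteristic polynomial of 2×2 Sigma:
  det(Sigma - λI) = λ² - trace · λ + det = 0.
  trace = 13 + 17 = 30, det = 13·17 - (3)² = 212.
Step 2 — discriminant:
  Δ = trace² - 4·det = 900 - 848 = 52.
Step 3 — eigenvalues:
  λ = (trace ± √Δ)/2 = (30 ± 7.2111)/2,
  λ_1 = 18.6056,  λ_2 = 11.3944.

Step 4 — unit eigenvector for λ_1: solve (Sigma - λ_1 I)v = 0. First row:
  (13 - 18.6056)·v_x + (3)·v_y = 0, i.e. (-5.6056)·v_x + (3)·v_y = 0,
  so v ∝ (b, λ_1 - a) = (3, 5.6056) = u.
  ||u|| = √((3)² + (5.6056)²) = √(40.4222) ≈ 6.3578,
  v_1 = u/||u|| ≈ (0.4719, 0.8817) (||v_1|| = 1).

λ_1 = 18.6056,  λ_2 = 11.3944;  v_1 ≈ (0.4719, 0.8817)


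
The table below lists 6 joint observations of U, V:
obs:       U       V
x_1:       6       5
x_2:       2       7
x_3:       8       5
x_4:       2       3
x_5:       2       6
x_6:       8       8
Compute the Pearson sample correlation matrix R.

Step 1 — column means:
  mean(U) = (6 + 2 + 8 + 2 + 2 + 8) / 6 = 28/6 = 4.6667
  mean(V) = (5 + 7 + 5 + 3 + 6 + 8) / 6 = 34/6 = 5.6667

Step 2 — sample variances and covariances s[i,j] = (1/(n-1)) · Σ_k (x_{k,i} - mean_i) · (x_{k,j} - mean_j), with n-1 = 5:
  s[U,U] = ((1.3333)·(1.3333) + (-2.6667)·(-2.6667) + (3.3333)·(3.3333) + (-2.6667)·(-2.6667) + (-2.6667)·(-2.6667) + (3.3333)·(3.3333)) / 5 = 45.3333/5 = 9.0667
  s[U,V] = ((1.3333)·(-0.6667) + (-2.6667)·(1.3333) + (3.3333)·(-0.6667) + (-2.6667)·(-2.6667) + (-2.6667)·(0.3333) + (3.3333)·(2.3333)) / 5 = 7.3333/5 = 1.4667
  s[V,V] = ((-0.6667)·(-0.6667) + (1.3333)·(1.3333) + (-0.6667)·(-0.6667) + (-2.6667)·(-2.6667) + (0.3333)·(0.3333) + (2.3333)·(2.3333)) / 5 = 15.3333/5 = 3.0667
  Sample standard deviations s_i = √(s[i,i]):
  s(U) = √(9.0667) = 3.0111
  s(V) = √(3.0667) = 1.7512

Step 3 — r_{ij} = s_{ij} / (s_i · s_j):
  r[U,U] = 1 (diagonal).
  r[U,V] = 1.4667 / (3.0111 · 1.7512) = 1.4667 / 5.273 = 0.2781
  r[V,V] = 1 (diagonal).

R is symmetric with unit diagonal. Assembling:

R = [[1, 0.2781],
 [0.2781, 1]]


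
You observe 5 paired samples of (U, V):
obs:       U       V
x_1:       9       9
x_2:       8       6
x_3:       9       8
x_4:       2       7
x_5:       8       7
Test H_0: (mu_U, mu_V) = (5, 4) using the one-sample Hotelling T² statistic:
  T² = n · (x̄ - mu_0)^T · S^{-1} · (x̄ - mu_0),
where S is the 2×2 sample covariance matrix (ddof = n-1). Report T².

Step 1 — sample mean vector:
  mean(U) = (9 + 8 + 9 + 2 + 8) / 5 = 36/5 = 7.2
  mean(V) = (9 + 6 + 8 + 7 + 7) / 5 = 37/5 = 7.4
  x̄ = (7.2, 7.4),  deviation x̄ - mu_0 = (7.2, 7.4) - (5, 4) = (2.2, 3.4).

Step 2 — sample covariance matrix, S[i,j] = (1/(n-1)) · Σ_k (x_{k,i} - mean_i) · (x_{k,j} - mean_j), divisor n-1 = 4:
  S[U,U] = ((1.8)·(1.8) + (0.8)·(0.8) + (1.8)·(1.8) + (-5.2)·(-5.2) + (0.8)·(0.8)) / 4 = 34.8/4 = 8.7
  S[U,V] = ((1.8)·(1.6) + (0.8)·(-1.4) + (1.8)·(0.6) + (-5.2)·(-0.4) + (0.8)·(-0.4)) / 4 = 4.6/4 = 1.15
  S[V,V] = ((1.6)·(1.6) + (-1.4)·(-1.4) + (0.6)·(0.6) + (-0.4)·(-0.4) + (-0.4)·(-0.4)) / 4 = 5.2/4 = 1.3
  S = [[8.7, 1.15],
 [1.15, 1.3]].

Step 3 — invert S. det(S) = 8.7·1.3 - (1.15)² = 9.9875.
  S^{-1} = (1/det) · [[d, -b], [-b, a]] = [[0.1302, -0.1151],
 [-0.1151, 0.8711]].

Step 4 — quadratic form (x̄ - mu_0)^T · S^{-1} · (x̄ - mu_0):
  S^{-1} · (x̄ - mu_0) = (-0.1051, 2.7084),
  (x̄ - mu_0)^T · [...] = (2.2)·(-0.1051) + (3.4)·(2.7084) = 8.9772.

Step 5 — scale by n: T² = 5 · 8.9772 = 44.8861.

T² ≈ 44.8861


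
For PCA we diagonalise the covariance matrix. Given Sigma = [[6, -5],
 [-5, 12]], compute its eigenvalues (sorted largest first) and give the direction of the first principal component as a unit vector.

Step 1 — characteristic polynomial of 2×2 Sigma:
  det(Sigma - λI) = λ² - trace · λ + det = 0.
  trace = 6 + 12 = 18, det = 6·12 - (-5)² = 47.
Step 2 — discriminant:
  Δ = trace² - 4·det = 324 - 188 = 136.
Step 3 — eigenvalues:
  λ = (trace ± √Δ)/2 = (18 ± 11.6619)/2,
  λ_1 = 14.831,  λ_2 = 3.169.

Step 4 — unit eigenvector for λ_1: solve (Sigma - λ_1 I)v = 0. First row:
  (6 - 14.831)·v_x + (-5)·v_y = 0, i.e. (-8.831)·v_x + (-5)·v_y = 0,
  so v ∝ (b, λ_1 - a) = (-5, 8.831); multiply by -1 so the first entry is positive: u = (5, -8.831).
  ||u|| = √((5)² + (-8.831)²) = √(102.9857) ≈ 10.1482,
  v_1 = u/||u|| ≈ (0.4927, -0.8702) (||v_1|| = 1).

λ_1 = 14.831,  λ_2 = 3.169;  v_1 ≈ (0.4927, -0.8702)


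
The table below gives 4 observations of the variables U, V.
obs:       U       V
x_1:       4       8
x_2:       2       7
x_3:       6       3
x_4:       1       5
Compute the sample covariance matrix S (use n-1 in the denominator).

Step 1 — column means:
  mean(U) = (4 + 2 + 6 + 1) / 4 = 13/4 = 3.25
  mean(V) = (8 + 7 + 3 + 5) / 4 = 23/4 = 5.75

Step 2 — sample covariance S[i,j] = (1/(n-1)) · Σ_k (x_{k,i} - mean_i) · (x_{k,j} - mean_j), with n-1 = 3.
  S[U,U] = ((0.75)·(0.75) + (-1.25)·(-1.25) + (2.75)·(2.75) + (-2.25)·(-2.25)) / 3 = 14.75/3 = 4.9167
  S[U,V] = ((0.75)·(2.25) + (-1.25)·(1.25) + (2.75)·(-2.75) + (-2.25)·(-0.75)) / 3 = -5.75/3 = -1.9167
  S[V,V] = ((2.25)·(2.25) + (1.25)·(1.25) + (-2.75)·(-2.75) + (-0.75)·(-0.75)) / 3 = 14.75/3 = 4.9167

S is symmetric (S[j,i] = S[i,j]). Assembling:

S = [[4.9167, -1.9167],
 [-1.9167, 4.9167]]


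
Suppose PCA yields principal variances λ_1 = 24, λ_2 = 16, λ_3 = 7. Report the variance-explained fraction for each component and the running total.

Step 1 — total variance = trace(Sigma) = Σ λ_i = 24 + 16 + 7 = 47.

Step 2 — fraction explained by component i = λ_i / Σ λ:
  PC1: 24/47 = 0.5106
  PC2: 16/47 = 0.3404
  PC3: 7/47 = 0.1489

Step 3 — cumulative fraction after k components = (λ_1 + ... + λ_k) / Σ λ:
  k = 1: 24/47 = 0.5106
  k = 2: (24 + 16)/47 = 40/47 = 0.8511
  k = 3: (24 + 16 + 7)/47 = 47/47 = 1

Summary (fraction, with percent):

explained: PC1 0.5106 (51.06%), PC2 0.3404 (34.04%), PC3 0.1489 (14.89%);  cumulative: 0.5106, 0.8511, 1


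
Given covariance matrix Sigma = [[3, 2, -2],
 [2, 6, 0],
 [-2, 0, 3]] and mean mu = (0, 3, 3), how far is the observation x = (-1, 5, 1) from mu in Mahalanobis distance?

Step 1 — centre the observation: (x - mu) = (-1, 2, -2).

Step 2 — invert Sigma (cofactor / det for 3×3, or solve directly):
  Sigma^{-1} = [[1, -0.3333, 0.6667],
 [-0.3333, 0.2778, -0.2222],
 [0.6667, -0.2222, 0.7778]].

Step 3 — form the quadratic (x - mu)^T · Sigma^{-1} · (x - mu):
  Sigma^{-1} · (x - mu) = (-3, 1.3333, -2.6667).
  (x - mu)^T · [Sigma^{-1} · (x - mu)] = (-1)·(-3) + (2)·(1.3333) + (-2)·(-2.6667) = 11.

Step 4 — take square root: d = √(11) ≈ 3.3166.

d(x, mu) = √(11) ≈ 3.3166


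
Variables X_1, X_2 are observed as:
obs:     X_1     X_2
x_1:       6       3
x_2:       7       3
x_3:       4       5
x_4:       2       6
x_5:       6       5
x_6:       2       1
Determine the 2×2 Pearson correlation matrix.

Step 1 — column means:
  mean(X_1) = (6 + 7 + 4 + 2 + 6 + 2) / 6 = 27/6 = 4.5
  mean(X_2) = (3 + 3 + 5 + 6 + 5 + 1) / 6 = 23/6 = 3.8333

Step 2 — sample variances and covariances s[i,j] = (1/(n-1)) · Σ_k (x_{k,i} - mean_i) · (x_{k,j} - mean_j), with n-1 = 5:
  s[X_1,X_1] = ((1.5)·(1.5) + (2.5)·(2.5) + (-0.5)·(-0.5) + (-2.5)·(-2.5) + (1.5)·(1.5) + (-2.5)·(-2.5)) / 5 = 23.5/5 = 4.7
  s[X_1,X_2] = ((1.5)·(-0.8333) + (2.5)·(-0.8333) + (-0.5)·(1.1667) + (-2.5)·(2.1667) + (1.5)·(1.1667) + (-2.5)·(-2.8333)) / 5 = -0.5/5 = -0.1
  s[X_2,X_2] = ((-0.8333)·(-0.8333) + (-0.8333)·(-0.8333) + (1.1667)·(1.1667) + (2.1667)·(2.1667) + (1.1667)·(1.1667) + (-2.8333)·(-2.8333)) / 5 = 16.8333/5 = 3.3667
  Sample standard deviations s_i = √(s[i,i]):
  s(X_1) = √(4.7) = 2.1679
  s(X_2) = √(3.3667) = 1.8348

Step 3 — r_{ij} = s_{ij} / (s_i · s_j):
  r[X_1,X_1] = 1 (diagonal).
  r[X_1,X_2] = -0.1 / (2.1679 · 1.8348) = -0.1 / 3.9779 = -0.0251
  r[X_2,X_2] = 1 (diagonal).

R is symmetric with unit diagonal. Assembling:

R = [[1, -0.0251],
 [-0.0251, 1]]


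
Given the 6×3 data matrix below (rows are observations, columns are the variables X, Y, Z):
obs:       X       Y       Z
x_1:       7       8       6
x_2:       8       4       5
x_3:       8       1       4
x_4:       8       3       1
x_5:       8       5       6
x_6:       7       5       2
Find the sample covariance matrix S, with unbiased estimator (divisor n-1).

Step 1 — column means:
  mean(X) = (7 + 8 + 8 + 8 + 8 + 7) / 6 = 46/6 = 7.6667
  mean(Y) = (8 + 4 + 1 + 3 + 5 + 5) / 6 = 26/6 = 4.3333
  mean(Z) = (6 + 5 + 4 + 1 + 6 + 2) / 6 = 24/6 = 4

Step 2 — sample covariance S[i,j] = (1/(n-1)) · Σ_k (x_{k,i} - mean_i) · (x_{k,j} - mean_j), with n-1 = 5.
  S[X,X] = ((-0.6667)·(-0.6667) + (0.3333)·(0.3333) + (0.3333)·(0.3333) + (0.3333)·(0.3333) + (0.3333)·(0.3333) + (-0.6667)·(-0.6667)) / 5 = 1.3333/5 = 0.2667
  S[X,Y] = ((-0.6667)·(3.6667) + (0.3333)·(-0.3333) + (0.3333)·(-3.3333) + (0.3333)·(-1.3333) + (0.3333)·(0.6667) + (-0.6667)·(0.6667)) / 5 = -4.3333/5 = -0.8667
  S[X,Z] = ((-0.6667)·(2) + (0.3333)·(1) + (0.3333)·(0) + (0.3333)·(-3) + (0.3333)·(2) + (-0.6667)·(-2)) / 5 = 0/5 = 0
  S[Y,Y] = ((3.6667)·(3.6667) + (-0.3333)·(-0.3333) + (-3.3333)·(-3.3333) + (-1.3333)·(-1.3333) + (0.6667)·(0.6667) + (0.6667)·(0.6667)) / 5 = 27.3333/5 = 5.4667
  S[Y,Z] = ((3.6667)·(2) + (-0.3333)·(1) + (-3.3333)·(0) + (-1.3333)·(-3) + (0.6667)·(2) + (0.6667)·(-2)) / 5 = 11/5 = 2.2
  S[Z,Z] = ((2)·(2) + (1)·(1) + (0)·(0) + (-3)·(-3) + (2)·(2) + (-2)·(-2)) / 5 = 22/5 = 4.4

S is symmetric (S[j,i] = S[i,j]). Assembling:

S = [[0.2667, -0.8667, 0],
 [-0.8667, 5.4667, 2.2],
 [0, 2.2, 4.4]]


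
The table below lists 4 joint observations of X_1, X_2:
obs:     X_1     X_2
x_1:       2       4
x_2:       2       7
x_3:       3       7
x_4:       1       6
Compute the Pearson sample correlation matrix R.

Step 1 — column means:
  mean(X_1) = (2 + 2 + 3 + 1) / 4 = 8/4 = 2
  mean(X_2) = (4 + 7 + 7 + 6) / 4 = 24/4 = 6

Step 2 — sample variances and covariances s[i,j] = (1/(n-1)) · Σ_k (x_{k,i} - mean_i) · (x_{k,j} - mean_j), with n-1 = 3:
  s[X_1,X_1] = ((0)·(0) + (0)·(0) + (1)·(1) + (-1)·(-1)) / 3 = 2/3 = 0.6667
  s[X_1,X_2] = ((0)·(-2) + (0)·(1) + (1)·(1) + (-1)·(0)) / 3 = 1/3 = 0.3333
  s[X_2,X_2] = ((-2)·(-2) + (1)·(1) + (1)·(1) + (0)·(0)) / 3 = 6/3 = 2
  Sample standard deviations s_i = √(s[i,i]):
  s(X_1) = √(0.6667) = 0.8165
  s(X_2) = √(2) = 1.4142

Step 3 — r_{ij} = s_{ij} / (s_i · s_j):
  r[X_1,X_1] = 1 (diagonal).
  r[X_1,X_2] = 0.3333 / (0.8165 · 1.4142) = 0.3333 / 1.1547 = 0.2887
  r[X_2,X_2] = 1 (diagonal).

R is symmetric with unit diagonal. Assembling:

R = [[1, 0.2887],
 [0.2887, 1]]


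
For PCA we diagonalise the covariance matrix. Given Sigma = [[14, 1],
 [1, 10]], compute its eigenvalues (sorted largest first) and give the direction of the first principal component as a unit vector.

Step 1 — characteristic polynomial of 2×2 Sigma:
  det(Sigma - λI) = λ² - trace · λ + det = 0.
  trace = 14 + 10 = 24, det = 14·10 - (1)² = 139.
Step 2 — discriminant:
  Δ = trace² - 4·det = 576 - 556 = 20.
Step 3 — eigenvalues:
  λ = (trace ± √Δ)/2 = (24 ± 4.4721)/2,
  λ_1 = 14.2361,  λ_2 = 9.7639.

Step 4 — unit eigenvector for λ_1: solve (Sigma - λ_1 I)v = 0. First row:
  (14 - 14.2361)·v_x + (1)·v_y = 0, i.e. (-0.2361)·v_x + (1)·v_y = 0,
  so v ∝ (b, λ_1 - a) = (1, 0.2361) = u.
  ||u|| = √((1)² + (0.2361)²) = √(1.0557) ≈ 1.0275,
  v_1 = u/||u|| ≈ (0.9732, 0.2298) (||v_1|| = 1).

λ_1 = 14.2361,  λ_2 = 9.7639;  v_1 ≈ (0.9732, 0.2298)


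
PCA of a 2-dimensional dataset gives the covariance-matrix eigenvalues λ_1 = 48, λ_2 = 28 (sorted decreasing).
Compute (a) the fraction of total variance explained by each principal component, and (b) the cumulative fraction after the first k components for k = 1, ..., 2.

Step 1 — total variance = trace(Sigma) = Σ λ_i = 48 + 28 = 76.

Step 2 — fraction explained by component i = λ_i / Σ λ:
  PC1: 48/76 = 0.6316
  PC2: 28/76 = 0.3684

Step 3 — cumulative fraction after k components = (λ_1 + ... + λ_k) / Σ λ:
  k = 1: 48/76 = 0.6316
  k = 2: (48 + 28)/76 = 76/76 = 1

Summary (fraction, with percent):

explained: PC1 0.6316 (63.16%), PC2 0.3684 (36.84%);  cumulative: 0.6316, 1


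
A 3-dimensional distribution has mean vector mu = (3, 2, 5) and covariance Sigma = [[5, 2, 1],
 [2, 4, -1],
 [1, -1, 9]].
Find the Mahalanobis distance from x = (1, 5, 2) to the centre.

Step 1 — centre the observation: (x - mu) = (-2, 3, -3).

Step 2 — invert Sigma (cofactor / det for 3×3, or solve directly):
  Sigma^{-1} = [[0.2672, -0.145, -0.0458],
 [-0.145, 0.3359, 0.0534],
 [-0.0458, 0.0534, 0.1221]].

Step 3 — form the quadratic (x - mu)^T · Sigma^{-1} · (x - mu):
  Sigma^{-1} · (x - mu) = (-0.8321, 1.1374, -0.1145).
  (x - mu)^T · [Sigma^{-1} · (x - mu)] = (-2)·(-0.8321) + (3)·(1.1374) + (-3)·(-0.1145) = 5.4198.

Step 4 — take square root: d = √(5.4198) ≈ 2.3281.

d(x, mu) = √(5.4198) ≈ 2.3281


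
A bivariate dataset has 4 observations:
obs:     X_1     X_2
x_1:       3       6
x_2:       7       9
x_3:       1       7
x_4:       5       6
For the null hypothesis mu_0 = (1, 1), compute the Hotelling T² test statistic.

Step 1 — sample mean vector:
  mean(X_1) = (3 + 7 + 1 + 5) / 4 = 16/4 = 4
  mean(X_2) = (6 + 9 + 7 + 6) / 4 = 28/4 = 7
  x̄ = (4, 7),  deviation x̄ - mu_0 = (4, 7) - (1, 1) = (3, 6).

Step 2 — sample covariance matrix, S[i,j] = (1/(n-1)) · Σ_k (x_{k,i} - mean_i) · (x_{k,j} - mean_j), divisor n-1 = 3:
  S[X_1,X_1] = ((-1)·(-1) + (3)·(3) + (-3)·(-3) + (1)·(1)) / 3 = 20/3 = 6.6667
  S[X_1,X_2] = ((-1)·(-1) + (3)·(2) + (-3)·(0) + (1)·(-1)) / 3 = 6/3 = 2
  S[X_2,X_2] = ((-1)·(-1) + (2)·(2) + (0)·(0) + (-1)·(-1)) / 3 = 6/3 = 2
  S = [[6.6667, 2],
 [2, 2]].

Step 3 — invert S. det(S) = 6.6667·2 - (2)² = 9.3333.
  S^{-1} = (1/det) · [[d, -b], [-b, a]] = [[0.2143, -0.2143],
 [-0.2143, 0.7143]].

Step 4 — quadratic form (x̄ - mu_0)^T · S^{-1} · (x̄ - mu_0):
  S^{-1} · (x̄ - mu_0) = (-0.6429, 3.6429),
  (x̄ - mu_0)^T · [...] = (3)·(-0.6429) + (6)·(3.6429) = 19.9286.

Step 5 — scale by n: T² = 4 · 19.9286 = 79.7143.

T² ≈ 79.7143


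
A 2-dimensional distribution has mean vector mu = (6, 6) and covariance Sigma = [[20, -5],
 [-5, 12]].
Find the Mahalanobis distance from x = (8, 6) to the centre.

Step 1 — centre the observation: (x - mu) = (2, 0).

Step 2 — invert Sigma. det(Sigma) = 20·12 - (-5)² = 215.
  Sigma^{-1} = (1/det) · [[d, -b], [-b, a]] = [[0.0558, 0.0233],
 [0.0233, 0.093]].

Step 3 — form the quadratic (x - mu)^T · Sigma^{-1} · (x - mu):
  Sigma^{-1} · (x - mu) = (0.1116, 0.0465).
  (x - mu)^T · [Sigma^{-1} · (x - mu)] = (2)·(0.1116) + (0)·(0.0465) = 0.2233.

Step 4 — take square root: d = √(0.2233) ≈ 0.4725.

d(x, mu) = √(0.2233) ≈ 0.4725


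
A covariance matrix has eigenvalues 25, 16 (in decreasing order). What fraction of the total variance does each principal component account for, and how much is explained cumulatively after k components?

Step 1 — total variance = trace(Sigma) = Σ λ_i = 25 + 16 = 41.

Step 2 — fraction explained by component i = λ_i / Σ λ:
  PC1: 25/41 = 0.6098
  PC2: 16/41 = 0.3902

Step 3 — cumulative fraction after k components = (λ_1 + ... + λ_k) / Σ λ:
  k = 1: 25/41 = 0.6098
  k = 2: (25 + 16)/41 = 41/41 = 1

Summary (fraction, with percent):

explained: PC1 0.6098 (60.98%), PC2 0.3902 (39.02%);  cumulative: 0.6098, 1


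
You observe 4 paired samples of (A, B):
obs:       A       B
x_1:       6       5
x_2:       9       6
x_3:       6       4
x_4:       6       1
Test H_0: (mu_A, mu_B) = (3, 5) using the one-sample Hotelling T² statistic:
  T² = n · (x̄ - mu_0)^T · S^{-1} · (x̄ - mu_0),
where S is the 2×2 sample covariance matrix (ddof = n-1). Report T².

Step 1 — sample mean vector:
  mean(A) = (6 + 9 + 6 + 6) / 4 = 27/4 = 6.75
  mean(B) = (5 + 6 + 4 + 1) / 4 = 16/4 = 4
  x̄ = (6.75, 4),  deviation x̄ - mu_0 = (6.75, 4) - (3, 5) = (3.75, -1).

Step 2 — sample covariance matrix, S[i,j] = (1/(n-1)) · Σ_k (x_{k,i} - mean_i) · (x_{k,j} - mean_j), divisor n-1 = 3:
  S[A,A] = ((-0.75)·(-0.75) + (2.25)·(2.25) + (-0.75)·(-0.75) + (-0.75)·(-0.75)) / 3 = 6.75/3 = 2.25
  S[A,B] = ((-0.75)·(1) + (2.25)·(2) + (-0.75)·(0) + (-0.75)·(-3)) / 3 = 6/3 = 2
  S[B,B] = ((1)·(1) + (2)·(2) + (0)·(0) + (-3)·(-3)) / 3 = 14/3 = 4.6667
  S = [[2.25, 2],
 [2, 4.6667]].

Step 3 — invert S. det(S) = 2.25·4.6667 - (2)² = 6.5.
  S^{-1} = (1/det) · [[d, -b], [-b, a]] = [[0.7179, -0.3077],
 [-0.3077, 0.3462]].

Step 4 — quadratic form (x̄ - mu_0)^T · S^{-1} · (x̄ - mu_0):
  S^{-1} · (x̄ - mu_0) = (3, -1.5),
  (x̄ - mu_0)^T · [...] = (3.75)·(3) + (-1)·(-1.5) = 12.75.

Step 5 — scale by n: T² = 4 · 12.75 = 51.

T² ≈ 51


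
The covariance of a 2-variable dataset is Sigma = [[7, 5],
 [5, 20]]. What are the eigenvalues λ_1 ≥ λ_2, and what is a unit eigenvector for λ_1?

Step 1 — characteristic polynomial of 2×2 Sigma:
  det(Sigma - λI) = λ² - trace · λ + det = 0.
  trace = 7 + 20 = 27, det = 7·20 - (5)² = 115.
Step 2 — discriminant:
  Δ = trace² - 4·det = 729 - 460 = 269.
Step 3 — eigenvalues:
  λ = (trace ± √Δ)/2 = (27 ± 16.4012)/2,
  λ_1 = 21.7006,  λ_2 = 5.2994.

Step 4 — unit eigenvector for λ_1: solve (Sigma - λ_1 I)v = 0. First row:
  (7 - 21.7006)·v_x + (5)·v_y = 0, i.e. (-14.7006)·v_x + (5)·v_y = 0,
  so v ∝ (b, λ_1 - a) = (5, 14.7006) = u.
  ||u|| = √((5)² + (14.7006)²) = √(241.1079) ≈ 15.5277,
  v_1 = u/||u|| ≈ (0.322, 0.9467) (||v_1|| = 1).

λ_1 = 21.7006,  λ_2 = 5.2994;  v_1 ≈ (0.322, 0.9467)
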